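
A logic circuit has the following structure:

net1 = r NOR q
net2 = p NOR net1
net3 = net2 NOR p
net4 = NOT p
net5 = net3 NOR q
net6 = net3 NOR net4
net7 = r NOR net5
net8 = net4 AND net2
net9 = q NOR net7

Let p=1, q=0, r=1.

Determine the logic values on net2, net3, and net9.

net2 = 0; net3 = 0; net9 = 1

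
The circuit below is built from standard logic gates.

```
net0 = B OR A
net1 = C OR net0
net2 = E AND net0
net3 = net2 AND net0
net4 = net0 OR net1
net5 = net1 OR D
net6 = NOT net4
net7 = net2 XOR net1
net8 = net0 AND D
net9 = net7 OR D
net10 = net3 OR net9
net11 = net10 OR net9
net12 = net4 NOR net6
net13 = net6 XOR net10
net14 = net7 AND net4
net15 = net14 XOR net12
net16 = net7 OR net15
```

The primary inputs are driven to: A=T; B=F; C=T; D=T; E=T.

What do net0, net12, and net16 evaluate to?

net0 = B OR A = F OR T = T
net1 = C OR net0 = T OR T = T
net2 = E AND net0 = T AND T = T
net4 = net0 OR net1 = T OR T = T
net6 = NOT net4 = NOT T = F
net7 = net2 XOR net1 = T XOR T = F
net12 = net4 NOR net6 = T NOR F = F
net14 = net7 AND net4 = F AND T = F
net15 = net14 XOR net12 = F XOR F = F
net16 = net7 OR net15 = F OR F = F

net0 = T  net12 = F  net16 = F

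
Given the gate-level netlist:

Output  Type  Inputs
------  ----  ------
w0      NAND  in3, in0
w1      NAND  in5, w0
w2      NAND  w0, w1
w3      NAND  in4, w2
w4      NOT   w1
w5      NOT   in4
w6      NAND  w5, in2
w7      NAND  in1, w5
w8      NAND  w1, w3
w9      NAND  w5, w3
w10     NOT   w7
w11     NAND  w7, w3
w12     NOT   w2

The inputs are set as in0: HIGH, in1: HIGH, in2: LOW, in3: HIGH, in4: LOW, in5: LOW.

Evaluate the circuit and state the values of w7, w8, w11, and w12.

w7 = LOW, w8 = LOW, w11 = HIGH, w12 = LOW

w0 = in3 NAND in0 = HIGH NAND HIGH = LOW
w1 = in5 NAND w0 = LOW NAND LOW = HIGH
w2 = w0 NAND w1 = LOW NAND HIGH = HIGH
w3 = in4 NAND w2 = LOW NAND HIGH = HIGH
w5 = NOT in4 = NOT LOW = HIGH
w7 = in1 NAND w5 = HIGH NAND HIGH = LOW
w8 = w1 NAND w3 = HIGH NAND HIGH = LOW
w11 = w7 NAND w3 = LOW NAND HIGH = HIGH
w12 = NOT w2 = NOT HIGH = LOW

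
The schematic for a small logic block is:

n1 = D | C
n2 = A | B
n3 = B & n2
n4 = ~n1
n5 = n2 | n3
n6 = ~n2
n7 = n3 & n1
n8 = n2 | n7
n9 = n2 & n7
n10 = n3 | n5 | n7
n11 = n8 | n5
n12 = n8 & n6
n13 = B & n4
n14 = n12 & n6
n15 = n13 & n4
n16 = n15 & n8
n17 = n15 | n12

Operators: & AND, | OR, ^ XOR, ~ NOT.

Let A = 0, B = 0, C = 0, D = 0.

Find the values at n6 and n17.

n1 = D OR C = 0 OR 0 = 0
n2 = A OR B = 0 OR 0 = 0
n3 = B AND n2 = 0 AND 0 = 0
n4 = NOT n1 = NOT 0 = 1
n6 = NOT n2 = NOT 0 = 1
n7 = n3 AND n1 = 0 AND 0 = 0
n8 = n2 OR n7 = 0 OR 0 = 0
n12 = n8 AND n6 = 0 AND 1 = 0
n13 = B AND n4 = 0 AND 1 = 0
n15 = n13 AND n4 = 0 AND 1 = 0
n17 = n15 OR n12 = 0 OR 0 = 0

n6 = 1; n17 = 0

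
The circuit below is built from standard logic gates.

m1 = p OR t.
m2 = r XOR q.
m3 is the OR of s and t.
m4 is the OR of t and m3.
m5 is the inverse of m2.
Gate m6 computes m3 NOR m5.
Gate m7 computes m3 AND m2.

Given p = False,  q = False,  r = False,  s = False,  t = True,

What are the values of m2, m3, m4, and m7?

m2 = False; m3 = True; m4 = True; m7 = False

m2 = r XOR q = False XOR False = False
m3 = s OR t = False OR True = True
m4 = t OR m3 = True OR True = True
m7 = m3 AND m2 = True AND False = False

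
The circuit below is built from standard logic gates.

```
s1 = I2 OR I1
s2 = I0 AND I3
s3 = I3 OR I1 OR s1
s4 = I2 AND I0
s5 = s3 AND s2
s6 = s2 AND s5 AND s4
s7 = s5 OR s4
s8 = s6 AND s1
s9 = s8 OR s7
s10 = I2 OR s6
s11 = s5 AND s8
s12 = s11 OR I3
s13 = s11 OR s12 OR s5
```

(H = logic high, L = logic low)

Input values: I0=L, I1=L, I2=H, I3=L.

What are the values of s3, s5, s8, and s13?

s3 = H, s5 = L, s8 = L, s13 = L

s1 = I2 OR I1 = H OR L = H
s2 = I0 AND I3 = L AND L = L
s3 = I3 OR I1 OR s1 = L OR L OR H = H
s4 = I2 AND I0 = H AND L = L
s5 = s3 AND s2 = H AND L = L
s6 = s2 AND s5 AND s4 = L AND L AND L = L
s8 = s6 AND s1 = L AND H = L
s11 = s5 AND s8 = L AND L = L
s12 = s11 OR I3 = L OR L = L
s13 = s11 OR s12 OR s5 = L OR L OR L = L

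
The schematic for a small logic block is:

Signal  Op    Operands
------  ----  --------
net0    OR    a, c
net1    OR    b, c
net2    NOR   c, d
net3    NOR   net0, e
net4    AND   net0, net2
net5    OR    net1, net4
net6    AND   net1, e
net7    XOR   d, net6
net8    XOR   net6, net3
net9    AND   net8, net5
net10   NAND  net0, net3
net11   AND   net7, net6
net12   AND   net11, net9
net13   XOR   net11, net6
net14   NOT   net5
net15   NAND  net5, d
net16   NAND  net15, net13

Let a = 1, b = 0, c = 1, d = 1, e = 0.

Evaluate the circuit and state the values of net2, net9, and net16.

net2 = 0, net9 = 0, net16 = 1

net0 = a OR c = 1 OR 1 = 1
net1 = b OR c = 0 OR 1 = 1
net2 = c NOR d = 1 NOR 1 = 0
net3 = net0 NOR e = 1 NOR 0 = 0
net4 = net0 AND net2 = 1 AND 0 = 0
net5 = net1 OR net4 = 1 OR 0 = 1
net6 = net1 AND e = 1 AND 0 = 0
net7 = d XOR net6 = 1 XOR 0 = 1
net8 = net6 XOR net3 = 0 XOR 0 = 0
net9 = net8 AND net5 = 0 AND 1 = 0
net11 = net7 AND net6 = 1 AND 0 = 0
net13 = net11 XOR net6 = 0 XOR 0 = 0
net15 = net5 NAND d = 1 NAND 1 = 0
net16 = net15 NAND net13 = 0 NAND 0 = 1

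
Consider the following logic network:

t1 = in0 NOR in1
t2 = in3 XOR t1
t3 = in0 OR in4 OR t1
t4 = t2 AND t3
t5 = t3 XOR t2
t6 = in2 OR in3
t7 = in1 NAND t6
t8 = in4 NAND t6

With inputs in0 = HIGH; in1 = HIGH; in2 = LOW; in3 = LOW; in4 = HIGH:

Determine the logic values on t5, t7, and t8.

t5 = HIGH  t7 = HIGH  t8 = HIGH

t1 = in0 NOR in1 = HIGH NOR HIGH = LOW
t2 = in3 XOR t1 = LOW XOR LOW = LOW
t3 = in0 OR in4 OR t1 = HIGH OR HIGH OR LOW = HIGH
t5 = t3 XOR t2 = HIGH XOR LOW = HIGH
t6 = in2 OR in3 = LOW OR LOW = LOW
t7 = in1 NAND t6 = HIGH NAND LOW = HIGH
t8 = in4 NAND t6 = HIGH NAND LOW = HIGH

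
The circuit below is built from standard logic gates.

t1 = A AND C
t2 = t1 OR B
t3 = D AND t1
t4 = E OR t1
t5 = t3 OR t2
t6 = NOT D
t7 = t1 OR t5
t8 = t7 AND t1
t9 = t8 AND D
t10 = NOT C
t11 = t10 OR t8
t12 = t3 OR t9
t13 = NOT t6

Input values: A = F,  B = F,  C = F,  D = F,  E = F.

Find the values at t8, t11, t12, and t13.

t8 = F; t11 = T; t12 = F; t13 = F

t1 = A AND C = F AND F = F
t2 = t1 OR B = F OR F = F
t3 = D AND t1 = F AND F = F
t5 = t3 OR t2 = F OR F = F
t6 = NOT D = NOT F = T
t7 = t1 OR t5 = F OR F = F
t8 = t7 AND t1 = F AND F = F
t9 = t8 AND D = F AND F = F
t10 = NOT C = NOT F = T
t11 = t10 OR t8 = T OR F = T
t12 = t3 OR t9 = F OR F = F
t13 = NOT t6 = NOT T = F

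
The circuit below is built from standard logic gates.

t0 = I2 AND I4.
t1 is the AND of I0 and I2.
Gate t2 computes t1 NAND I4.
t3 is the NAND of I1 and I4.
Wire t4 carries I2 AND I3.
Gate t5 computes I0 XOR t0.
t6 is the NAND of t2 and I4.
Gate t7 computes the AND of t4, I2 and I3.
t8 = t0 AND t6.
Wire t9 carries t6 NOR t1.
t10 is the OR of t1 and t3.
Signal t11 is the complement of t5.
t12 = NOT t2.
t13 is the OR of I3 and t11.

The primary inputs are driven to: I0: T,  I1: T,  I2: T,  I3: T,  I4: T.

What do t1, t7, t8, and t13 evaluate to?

t0 = I2 AND I4 = T AND T = T
t1 = I0 AND I2 = T AND T = T
t2 = t1 NAND I4 = T NAND T = F
t4 = I2 AND I3 = T AND T = T
t5 = I0 XOR t0 = T XOR T = F
t6 = t2 NAND I4 = F NAND T = T
t7 = t4 AND I2 AND I3 = T AND T AND T = T
t8 = t0 AND t6 = T AND T = T
t11 = NOT t5 = NOT F = T
t13 = I3 OR t11 = T OR T = T

t1 = T; t7 = T; t8 = T; t13 = T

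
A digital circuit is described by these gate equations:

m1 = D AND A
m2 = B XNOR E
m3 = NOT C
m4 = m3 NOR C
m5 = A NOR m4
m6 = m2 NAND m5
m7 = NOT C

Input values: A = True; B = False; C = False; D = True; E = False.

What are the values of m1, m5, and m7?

m1 = D AND A = True AND True = True
m3 = NOT C = NOT False = True
m4 = m3 NOR C = True NOR False = False
m5 = A NOR m4 = True NOR False = False
m7 = NOT C = NOT False = True

m1 = True, m5 = False, m7 = True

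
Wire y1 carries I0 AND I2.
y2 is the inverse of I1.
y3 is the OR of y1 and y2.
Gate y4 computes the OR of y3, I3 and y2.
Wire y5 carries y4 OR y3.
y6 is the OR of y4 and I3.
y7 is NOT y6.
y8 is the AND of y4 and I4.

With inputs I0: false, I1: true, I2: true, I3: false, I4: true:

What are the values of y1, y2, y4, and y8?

y1 = false, y2 = false, y4 = false, y8 = false

y1 = I0 AND I2 = false AND true = false
y2 = NOT I1 = NOT true = false
y3 = y1 OR y2 = false OR false = false
y4 = y3 OR I3 OR y2 = false OR false OR false = false
y8 = y4 AND I4 = false AND true = false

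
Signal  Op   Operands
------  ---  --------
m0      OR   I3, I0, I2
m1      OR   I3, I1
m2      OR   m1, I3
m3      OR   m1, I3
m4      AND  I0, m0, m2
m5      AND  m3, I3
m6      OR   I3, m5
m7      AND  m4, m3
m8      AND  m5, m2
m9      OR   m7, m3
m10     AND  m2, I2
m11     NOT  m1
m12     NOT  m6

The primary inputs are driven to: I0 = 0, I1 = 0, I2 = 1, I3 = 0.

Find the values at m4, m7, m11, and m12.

m4 = 0  m7 = 0  m11 = 1  m12 = 1

m0 = I3 OR I0 OR I2 = 0 OR 0 OR 1 = 1
m1 = I3 OR I1 = 0 OR 0 = 0
m2 = m1 OR I3 = 0 OR 0 = 0
m3 = m1 OR I3 = 0 OR 0 = 0
m4 = I0 AND m0 AND m2 = 0 AND 1 AND 0 = 0
m5 = m3 AND I3 = 0 AND 0 = 0
m6 = I3 OR m5 = 0 OR 0 = 0
m7 = m4 AND m3 = 0 AND 0 = 0
m11 = NOT m1 = NOT 0 = 1
m12 = NOT m6 = NOT 0 = 1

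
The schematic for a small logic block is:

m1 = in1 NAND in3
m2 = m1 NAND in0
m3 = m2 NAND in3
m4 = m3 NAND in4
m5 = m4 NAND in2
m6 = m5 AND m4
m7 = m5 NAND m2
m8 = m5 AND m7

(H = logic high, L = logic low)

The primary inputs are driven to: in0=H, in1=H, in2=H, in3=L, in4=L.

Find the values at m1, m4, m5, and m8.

m1 = H; m4 = H; m5 = L; m8 = L

m1 = in1 NAND in3 = H NAND L = H
m2 = m1 NAND in0 = H NAND H = L
m3 = m2 NAND in3 = L NAND L = H
m4 = m3 NAND in4 = H NAND L = H
m5 = m4 NAND in2 = H NAND H = L
m7 = m5 NAND m2 = L NAND L = H
m8 = m5 AND m7 = L AND H = L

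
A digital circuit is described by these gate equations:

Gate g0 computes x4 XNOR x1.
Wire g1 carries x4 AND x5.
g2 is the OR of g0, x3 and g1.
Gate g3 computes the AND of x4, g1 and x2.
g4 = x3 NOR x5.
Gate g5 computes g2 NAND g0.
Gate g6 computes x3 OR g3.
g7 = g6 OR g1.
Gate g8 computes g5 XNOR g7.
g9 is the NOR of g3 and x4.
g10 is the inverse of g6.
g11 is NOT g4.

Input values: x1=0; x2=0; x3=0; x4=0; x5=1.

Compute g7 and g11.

g7 = 0; g11 = 1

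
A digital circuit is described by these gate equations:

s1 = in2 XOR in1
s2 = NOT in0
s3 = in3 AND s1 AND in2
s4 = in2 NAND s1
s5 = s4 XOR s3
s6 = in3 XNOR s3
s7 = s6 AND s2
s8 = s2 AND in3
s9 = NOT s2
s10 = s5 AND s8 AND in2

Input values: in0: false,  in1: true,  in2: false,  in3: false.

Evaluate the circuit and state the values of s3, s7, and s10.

s1 = in2 XOR in1 = false XOR true = true
s2 = NOT in0 = NOT false = true
s3 = in3 AND s1 AND in2 = false AND true AND false = false
s4 = in2 NAND s1 = false NAND true = true
s5 = s4 XOR s3 = true XOR false = true
s6 = in3 XNOR s3 = false XNOR false = true
s7 = s6 AND s2 = true AND true = true
s8 = s2 AND in3 = true AND false = false
s10 = s5 AND s8 AND in2 = true AND false AND false = false

s3 = false, s7 = true, s10 = false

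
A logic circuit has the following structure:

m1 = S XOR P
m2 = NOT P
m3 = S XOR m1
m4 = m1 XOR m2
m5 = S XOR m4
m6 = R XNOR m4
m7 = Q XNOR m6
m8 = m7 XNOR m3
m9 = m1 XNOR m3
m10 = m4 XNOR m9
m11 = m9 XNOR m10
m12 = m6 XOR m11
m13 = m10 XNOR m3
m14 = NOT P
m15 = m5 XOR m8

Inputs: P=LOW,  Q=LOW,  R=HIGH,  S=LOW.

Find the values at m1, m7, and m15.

m1 = LOW, m7 = LOW, m15 = LOW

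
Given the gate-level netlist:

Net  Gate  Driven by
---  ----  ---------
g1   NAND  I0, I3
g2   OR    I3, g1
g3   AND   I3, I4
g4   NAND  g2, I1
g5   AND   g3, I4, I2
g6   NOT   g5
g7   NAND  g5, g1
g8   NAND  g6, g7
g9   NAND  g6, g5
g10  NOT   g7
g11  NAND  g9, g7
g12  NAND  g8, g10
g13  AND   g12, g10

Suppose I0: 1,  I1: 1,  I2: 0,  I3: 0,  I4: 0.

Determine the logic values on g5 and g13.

g5 = 0, g13 = 0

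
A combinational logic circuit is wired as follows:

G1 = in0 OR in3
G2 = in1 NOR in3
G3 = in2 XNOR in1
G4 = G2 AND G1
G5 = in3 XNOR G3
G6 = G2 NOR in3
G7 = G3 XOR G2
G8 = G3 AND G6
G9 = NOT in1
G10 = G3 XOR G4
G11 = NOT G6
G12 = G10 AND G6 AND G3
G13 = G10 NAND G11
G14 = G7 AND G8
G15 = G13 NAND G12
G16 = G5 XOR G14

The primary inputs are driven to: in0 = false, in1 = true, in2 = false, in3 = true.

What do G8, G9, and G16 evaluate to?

G8 = false  G9 = false  G16 = false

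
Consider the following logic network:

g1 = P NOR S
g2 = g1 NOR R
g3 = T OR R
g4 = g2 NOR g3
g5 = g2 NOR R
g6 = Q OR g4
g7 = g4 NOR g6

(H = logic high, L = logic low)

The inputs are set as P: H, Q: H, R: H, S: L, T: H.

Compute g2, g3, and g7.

g2 = L, g3 = H, g7 = L

g1 = P NOR S = H NOR L = L
g2 = g1 NOR R = L NOR H = L
g3 = T OR R = H OR H = H
g4 = g2 NOR g3 = L NOR H = L
g6 = Q OR g4 = H OR L = H
g7 = g4 NOR g6 = L NOR H = L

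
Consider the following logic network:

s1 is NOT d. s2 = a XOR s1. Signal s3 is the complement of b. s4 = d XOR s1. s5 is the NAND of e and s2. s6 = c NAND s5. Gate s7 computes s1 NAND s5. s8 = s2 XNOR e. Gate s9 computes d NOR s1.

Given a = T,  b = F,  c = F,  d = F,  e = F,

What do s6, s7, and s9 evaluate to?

s1 = NOT d = NOT F = T
s2 = a XOR s1 = T XOR T = F
s5 = e NAND s2 = F NAND F = T
s6 = c NAND s5 = F NAND T = T
s7 = s1 NAND s5 = T NAND T = F
s9 = d NOR s1 = F NOR T = F

s6 = T, s7 = F, s9 = F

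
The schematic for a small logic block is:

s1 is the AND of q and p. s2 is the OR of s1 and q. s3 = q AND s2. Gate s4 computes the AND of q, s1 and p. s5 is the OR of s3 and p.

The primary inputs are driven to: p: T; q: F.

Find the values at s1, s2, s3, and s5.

s1 = F, s2 = F, s3 = F, s5 = T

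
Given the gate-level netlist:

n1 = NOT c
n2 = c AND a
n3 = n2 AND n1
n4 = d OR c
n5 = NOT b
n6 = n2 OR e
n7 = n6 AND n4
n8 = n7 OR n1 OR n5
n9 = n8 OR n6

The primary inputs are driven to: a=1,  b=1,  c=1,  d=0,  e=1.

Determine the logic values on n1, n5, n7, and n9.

n1 = 0, n5 = 0, n7 = 1, n9 = 1

n1 = NOT c = NOT 1 = 0
n2 = c AND a = 1 AND 1 = 1
n4 = d OR c = 0 OR 1 = 1
n5 = NOT b = NOT 1 = 0
n6 = n2 OR e = 1 OR 1 = 1
n7 = n6 AND n4 = 1 AND 1 = 1
n8 = n7 OR n1 OR n5 = 1 OR 0 OR 0 = 1
n9 = n8 OR n6 = 1 OR 1 = 1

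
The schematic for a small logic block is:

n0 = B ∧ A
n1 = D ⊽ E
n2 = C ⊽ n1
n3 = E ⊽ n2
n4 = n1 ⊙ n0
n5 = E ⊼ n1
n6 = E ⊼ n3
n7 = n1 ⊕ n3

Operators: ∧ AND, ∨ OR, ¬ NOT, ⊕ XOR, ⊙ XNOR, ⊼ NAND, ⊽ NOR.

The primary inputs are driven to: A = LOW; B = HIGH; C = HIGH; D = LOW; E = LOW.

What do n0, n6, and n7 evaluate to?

n0 = LOW, n6 = HIGH, n7 = LOW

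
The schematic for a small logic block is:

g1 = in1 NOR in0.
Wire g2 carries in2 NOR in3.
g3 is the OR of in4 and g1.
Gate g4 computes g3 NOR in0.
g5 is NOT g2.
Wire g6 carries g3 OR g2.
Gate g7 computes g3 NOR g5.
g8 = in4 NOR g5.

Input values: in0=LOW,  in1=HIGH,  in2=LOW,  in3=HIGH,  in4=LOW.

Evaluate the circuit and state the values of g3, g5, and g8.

g3 = LOW, g5 = HIGH, g8 = LOW

g1 = in1 NOR in0 = HIGH NOR LOW = LOW
g2 = in2 NOR in3 = LOW NOR HIGH = LOW
g3 = in4 OR g1 = LOW OR LOW = LOW
g5 = NOT g2 = NOT LOW = HIGH
g8 = in4 NOR g5 = LOW NOR HIGH = LOW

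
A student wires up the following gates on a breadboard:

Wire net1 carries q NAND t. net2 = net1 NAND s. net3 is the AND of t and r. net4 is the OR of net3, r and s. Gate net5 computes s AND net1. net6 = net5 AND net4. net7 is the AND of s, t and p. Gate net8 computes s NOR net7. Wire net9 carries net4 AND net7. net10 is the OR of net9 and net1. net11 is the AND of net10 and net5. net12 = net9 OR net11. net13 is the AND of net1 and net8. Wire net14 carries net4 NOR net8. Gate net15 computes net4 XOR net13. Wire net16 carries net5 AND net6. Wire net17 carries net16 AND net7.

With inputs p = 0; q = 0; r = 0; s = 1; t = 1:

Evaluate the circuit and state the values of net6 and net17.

net6 = 1, net17 = 0

net1 = q NAND t = 0 NAND 1 = 1
net3 = t AND r = 1 AND 0 = 0
net4 = net3 OR r OR s = 0 OR 0 OR 1 = 1
net5 = s AND net1 = 1 AND 1 = 1
net6 = net5 AND net4 = 1 AND 1 = 1
net7 = s AND t AND p = 1 AND 1 AND 0 = 0
net16 = net5 AND net6 = 1 AND 1 = 1
net17 = net16 AND net7 = 1 AND 0 = 0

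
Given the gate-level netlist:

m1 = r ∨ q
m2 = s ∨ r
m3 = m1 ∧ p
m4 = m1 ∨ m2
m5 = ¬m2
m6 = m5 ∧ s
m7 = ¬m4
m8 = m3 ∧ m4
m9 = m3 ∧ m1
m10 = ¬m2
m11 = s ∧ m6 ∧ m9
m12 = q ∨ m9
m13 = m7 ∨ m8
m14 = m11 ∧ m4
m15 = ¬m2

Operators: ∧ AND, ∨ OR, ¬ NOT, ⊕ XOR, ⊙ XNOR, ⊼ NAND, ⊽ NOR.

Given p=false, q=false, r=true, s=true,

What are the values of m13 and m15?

m13 = false; m15 = false

m1 = r OR q = true OR false = true
m2 = s OR r = true OR true = true
m3 = m1 AND p = true AND false = false
m4 = m1 OR m2 = true OR true = true
m7 = NOT m4 = NOT true = false
m8 = m3 AND m4 = false AND true = false
m13 = m7 OR m8 = false OR false = false
m15 = NOT m2 = NOT true = false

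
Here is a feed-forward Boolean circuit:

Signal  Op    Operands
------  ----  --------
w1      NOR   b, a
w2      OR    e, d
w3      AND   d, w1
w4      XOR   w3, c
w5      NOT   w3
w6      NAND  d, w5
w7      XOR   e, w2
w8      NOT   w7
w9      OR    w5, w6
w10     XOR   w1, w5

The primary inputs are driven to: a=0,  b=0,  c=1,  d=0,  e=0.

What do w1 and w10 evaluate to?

w1 = 1; w10 = 0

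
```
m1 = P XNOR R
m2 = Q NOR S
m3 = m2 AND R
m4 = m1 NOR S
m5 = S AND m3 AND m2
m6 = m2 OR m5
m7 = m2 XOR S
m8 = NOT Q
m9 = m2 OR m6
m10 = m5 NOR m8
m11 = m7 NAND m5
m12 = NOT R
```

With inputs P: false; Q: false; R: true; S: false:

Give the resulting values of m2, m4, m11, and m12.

m2 = true, m4 = true, m11 = true, m12 = false

m1 = P XNOR R = false XNOR true = false
m2 = Q NOR S = false NOR false = true
m3 = m2 AND R = true AND true = true
m4 = m1 NOR S = false NOR false = true
m5 = S AND m3 AND m2 = false AND true AND true = false
m7 = m2 XOR S = true XOR false = true
m11 = m7 NAND m5 = true NAND false = true
m12 = NOT R = NOT true = false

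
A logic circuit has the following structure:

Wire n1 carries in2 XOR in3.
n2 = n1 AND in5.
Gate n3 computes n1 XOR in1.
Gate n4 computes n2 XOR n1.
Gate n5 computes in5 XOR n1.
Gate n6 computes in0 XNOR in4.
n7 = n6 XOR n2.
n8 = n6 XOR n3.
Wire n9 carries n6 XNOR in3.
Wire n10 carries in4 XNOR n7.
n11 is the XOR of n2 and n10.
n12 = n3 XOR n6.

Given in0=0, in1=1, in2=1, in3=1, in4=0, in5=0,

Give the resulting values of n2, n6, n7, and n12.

n1 = in2 XOR in3 = 1 XOR 1 = 0
n2 = n1 AND in5 = 0 AND 0 = 0
n3 = n1 XOR in1 = 0 XOR 1 = 1
n6 = in0 XNOR in4 = 0 XNOR 0 = 1
n7 = n6 XOR n2 = 1 XOR 0 = 1
n12 = n3 XOR n6 = 1 XOR 1 = 0

n2 = 0, n6 = 1, n7 = 1, n12 = 0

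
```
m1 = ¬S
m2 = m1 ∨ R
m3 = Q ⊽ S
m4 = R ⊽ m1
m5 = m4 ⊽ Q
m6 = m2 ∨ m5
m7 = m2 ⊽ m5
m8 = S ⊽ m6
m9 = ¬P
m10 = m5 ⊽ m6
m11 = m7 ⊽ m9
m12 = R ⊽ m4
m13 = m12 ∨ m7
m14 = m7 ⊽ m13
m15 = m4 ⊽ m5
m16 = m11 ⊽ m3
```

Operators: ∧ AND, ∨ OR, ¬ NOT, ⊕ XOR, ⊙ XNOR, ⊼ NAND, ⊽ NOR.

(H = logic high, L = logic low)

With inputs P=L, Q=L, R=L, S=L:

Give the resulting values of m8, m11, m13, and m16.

m1 = NOT S = NOT L = H
m2 = m1 OR R = H OR L = H
m3 = Q NOR S = L NOR L = H
m4 = R NOR m1 = L NOR H = L
m5 = m4 NOR Q = L NOR L = H
m6 = m2 OR m5 = H OR H = H
m7 = m2 NOR m5 = H NOR H = L
m8 = S NOR m6 = L NOR H = L
m9 = NOT P = NOT L = H
m11 = m7 NOR m9 = L NOR H = L
m12 = R NOR m4 = L NOR L = H
m13 = m12 OR m7 = H OR L = H
m16 = m11 NOR m3 = L NOR H = L

m8 = L; m11 = L; m13 = H; m16 = L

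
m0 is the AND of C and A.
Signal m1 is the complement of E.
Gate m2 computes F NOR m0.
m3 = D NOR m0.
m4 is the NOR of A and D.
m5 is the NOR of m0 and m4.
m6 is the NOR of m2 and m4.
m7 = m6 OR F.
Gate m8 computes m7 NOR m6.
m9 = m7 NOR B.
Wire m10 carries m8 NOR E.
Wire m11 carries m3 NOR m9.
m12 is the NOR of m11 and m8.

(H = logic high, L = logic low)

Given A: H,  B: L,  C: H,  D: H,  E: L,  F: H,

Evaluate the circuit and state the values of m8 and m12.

m8 = L, m12 = L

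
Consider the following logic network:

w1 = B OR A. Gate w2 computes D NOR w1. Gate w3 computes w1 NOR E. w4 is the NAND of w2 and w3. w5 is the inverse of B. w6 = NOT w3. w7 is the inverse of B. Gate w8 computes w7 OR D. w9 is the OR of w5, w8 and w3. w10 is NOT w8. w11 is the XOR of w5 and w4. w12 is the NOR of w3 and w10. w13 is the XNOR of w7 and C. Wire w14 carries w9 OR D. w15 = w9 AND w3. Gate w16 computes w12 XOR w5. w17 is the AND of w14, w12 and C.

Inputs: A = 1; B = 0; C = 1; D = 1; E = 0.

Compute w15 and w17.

w15 = 0  w17 = 1

w1 = B OR A = 0 OR 1 = 1
w3 = w1 NOR E = 1 NOR 0 = 0
w5 = NOT B = NOT 0 = 1
w7 = NOT B = NOT 0 = 1
w8 = w7 OR D = 1 OR 1 = 1
w9 = w5 OR w8 OR w3 = 1 OR 1 OR 0 = 1
w10 = NOT w8 = NOT 1 = 0
w12 = w3 NOR w10 = 0 NOR 0 = 1
w14 = w9 OR D = 1 OR 1 = 1
w15 = w9 AND w3 = 1 AND 0 = 0
w17 = w14 AND w12 AND C = 1 AND 1 AND 1 = 1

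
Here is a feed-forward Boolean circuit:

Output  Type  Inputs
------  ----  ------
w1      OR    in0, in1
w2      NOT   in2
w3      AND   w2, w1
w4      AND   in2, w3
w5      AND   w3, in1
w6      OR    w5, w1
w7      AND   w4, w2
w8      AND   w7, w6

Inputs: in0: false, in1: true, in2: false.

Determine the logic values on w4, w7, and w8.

w4 = false; w7 = false; w8 = false

w1 = in0 OR in1 = false OR true = true
w2 = NOT in2 = NOT false = true
w3 = w2 AND w1 = true AND true = true
w4 = in2 AND w3 = false AND true = false
w5 = w3 AND in1 = true AND true = true
w6 = w5 OR w1 = true OR true = true
w7 = w4 AND w2 = false AND true = false
w8 = w7 AND w6 = false AND true = false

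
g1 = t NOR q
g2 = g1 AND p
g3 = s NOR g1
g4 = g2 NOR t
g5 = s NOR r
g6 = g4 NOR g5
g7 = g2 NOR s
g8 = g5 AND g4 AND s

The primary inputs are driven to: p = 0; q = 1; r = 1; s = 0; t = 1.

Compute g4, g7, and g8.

g4 = 0, g7 = 1, g8 = 0

g1 = t NOR q = 1 NOR 1 = 0
g2 = g1 AND p = 0 AND 0 = 0
g4 = g2 NOR t = 0 NOR 1 = 0
g5 = s NOR r = 0 NOR 1 = 0
g7 = g2 NOR s = 0 NOR 0 = 1
g8 = g5 AND g4 AND s = 0 AND 0 AND 0 = 0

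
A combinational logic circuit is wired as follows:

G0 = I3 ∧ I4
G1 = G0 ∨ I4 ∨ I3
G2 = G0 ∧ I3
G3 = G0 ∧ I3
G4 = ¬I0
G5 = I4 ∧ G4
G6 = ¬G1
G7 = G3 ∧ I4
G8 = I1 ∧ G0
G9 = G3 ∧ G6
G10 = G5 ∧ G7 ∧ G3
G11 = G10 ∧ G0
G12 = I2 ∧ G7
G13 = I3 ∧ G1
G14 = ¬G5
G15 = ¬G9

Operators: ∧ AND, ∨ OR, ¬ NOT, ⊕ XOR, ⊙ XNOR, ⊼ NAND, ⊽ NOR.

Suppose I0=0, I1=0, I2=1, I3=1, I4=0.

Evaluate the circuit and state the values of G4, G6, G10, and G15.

G4 = 1; G6 = 0; G10 = 0; G15 = 1

G0 = I3 AND I4 = 1 AND 0 = 0
G1 = G0 OR I4 OR I3 = 0 OR 0 OR 1 = 1
G3 = G0 AND I3 = 0 AND 1 = 0
G4 = NOT I0 = NOT 0 = 1
G5 = I4 AND G4 = 0 AND 1 = 0
G6 = NOT G1 = NOT 1 = 0
G7 = G3 AND I4 = 0 AND 0 = 0
G9 = G3 AND G6 = 0 AND 0 = 0
G10 = G5 AND G7 AND G3 = 0 AND 0 AND 0 = 0
G15 = NOT G9 = NOT 0 = 1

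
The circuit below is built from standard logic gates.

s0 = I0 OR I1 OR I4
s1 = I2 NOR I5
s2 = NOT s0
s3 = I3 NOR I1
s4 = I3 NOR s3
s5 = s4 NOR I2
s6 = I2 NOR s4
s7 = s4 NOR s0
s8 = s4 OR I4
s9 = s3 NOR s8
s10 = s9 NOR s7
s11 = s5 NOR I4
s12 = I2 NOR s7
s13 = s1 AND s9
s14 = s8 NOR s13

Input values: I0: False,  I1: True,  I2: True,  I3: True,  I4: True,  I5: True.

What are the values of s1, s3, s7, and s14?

s1 = False, s3 = False, s7 = False, s14 = False

s0 = I0 OR I1 OR I4 = False OR True OR True = True
s1 = I2 NOR I5 = True NOR True = False
s3 = I3 NOR I1 = True NOR True = False
s4 = I3 NOR s3 = True NOR False = False
s7 = s4 NOR s0 = False NOR True = False
s8 = s4 OR I4 = False OR True = True
s9 = s3 NOR s8 = False NOR True = False
s13 = s1 AND s9 = False AND False = False
s14 = s8 NOR s13 = True NOR False = False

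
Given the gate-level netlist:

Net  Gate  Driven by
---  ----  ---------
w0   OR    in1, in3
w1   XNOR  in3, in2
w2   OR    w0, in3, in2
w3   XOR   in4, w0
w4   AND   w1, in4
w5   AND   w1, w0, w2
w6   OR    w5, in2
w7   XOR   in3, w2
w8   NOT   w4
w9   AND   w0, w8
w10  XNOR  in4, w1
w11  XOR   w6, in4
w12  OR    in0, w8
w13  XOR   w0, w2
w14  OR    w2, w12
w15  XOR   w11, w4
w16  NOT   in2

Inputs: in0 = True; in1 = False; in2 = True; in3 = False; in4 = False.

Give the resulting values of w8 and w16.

w8 = True  w16 = False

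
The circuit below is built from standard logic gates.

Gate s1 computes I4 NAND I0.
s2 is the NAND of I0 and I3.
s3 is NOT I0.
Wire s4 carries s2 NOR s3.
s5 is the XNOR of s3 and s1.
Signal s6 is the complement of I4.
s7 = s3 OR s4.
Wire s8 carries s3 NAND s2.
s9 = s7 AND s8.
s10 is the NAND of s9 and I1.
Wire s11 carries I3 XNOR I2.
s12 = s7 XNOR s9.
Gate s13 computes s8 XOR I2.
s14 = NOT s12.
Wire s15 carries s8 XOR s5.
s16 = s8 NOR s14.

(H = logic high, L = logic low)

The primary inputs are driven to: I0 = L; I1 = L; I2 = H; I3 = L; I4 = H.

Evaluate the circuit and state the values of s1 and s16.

s1 = H, s16 = L

s1 = I4 NAND I0 = H NAND L = H
s2 = I0 NAND I3 = L NAND L = H
s3 = NOT I0 = NOT L = H
s4 = s2 NOR s3 = H NOR H = L
s7 = s3 OR s4 = H OR L = H
s8 = s3 NAND s2 = H NAND H = L
s9 = s7 AND s8 = H AND L = L
s12 = s7 XNOR s9 = H XNOR L = L
s14 = NOT s12 = NOT L = H
s16 = s8 NOR s14 = L NOR H = L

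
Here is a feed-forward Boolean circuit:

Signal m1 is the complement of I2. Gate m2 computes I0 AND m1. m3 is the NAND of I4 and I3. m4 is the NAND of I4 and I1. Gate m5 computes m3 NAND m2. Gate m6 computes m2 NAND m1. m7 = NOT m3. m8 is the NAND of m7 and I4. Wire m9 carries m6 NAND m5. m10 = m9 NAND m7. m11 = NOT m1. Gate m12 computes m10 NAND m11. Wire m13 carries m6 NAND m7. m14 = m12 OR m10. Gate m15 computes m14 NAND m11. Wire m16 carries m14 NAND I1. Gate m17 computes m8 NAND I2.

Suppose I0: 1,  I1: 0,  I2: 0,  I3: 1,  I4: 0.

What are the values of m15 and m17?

m15 = 1, m17 = 1

m1 = NOT I2 = NOT 0 = 1
m2 = I0 AND m1 = 1 AND 1 = 1
m3 = I4 NAND I3 = 0 NAND 1 = 1
m5 = m3 NAND m2 = 1 NAND 1 = 0
m6 = m2 NAND m1 = 1 NAND 1 = 0
m7 = NOT m3 = NOT 1 = 0
m8 = m7 NAND I4 = 0 NAND 0 = 1
m9 = m6 NAND m5 = 0 NAND 0 = 1
m10 = m9 NAND m7 = 1 NAND 0 = 1
m11 = NOT m1 = NOT 1 = 0
m12 = m10 NAND m11 = 1 NAND 0 = 1
m14 = m12 OR m10 = 1 OR 1 = 1
m15 = m14 NAND m11 = 1 NAND 0 = 1
m17 = m8 NAND I2 = 1 NAND 0 = 1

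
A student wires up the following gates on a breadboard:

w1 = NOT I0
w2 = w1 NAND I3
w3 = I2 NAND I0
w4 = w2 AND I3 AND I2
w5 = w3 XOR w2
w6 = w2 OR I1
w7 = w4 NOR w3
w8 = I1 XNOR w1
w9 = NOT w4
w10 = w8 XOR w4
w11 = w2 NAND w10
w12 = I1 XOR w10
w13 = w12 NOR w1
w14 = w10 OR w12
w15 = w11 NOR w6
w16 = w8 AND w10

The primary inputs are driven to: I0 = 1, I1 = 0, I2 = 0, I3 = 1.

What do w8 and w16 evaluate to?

w8 = 1  w16 = 1

w1 = NOT I0 = NOT 1 = 0
w2 = w1 NAND I3 = 0 NAND 1 = 1
w4 = w2 AND I3 AND I2 = 1 AND 1 AND 0 = 0
w8 = I1 XNOR w1 = 0 XNOR 0 = 1
w10 = w8 XOR w4 = 1 XOR 0 = 1
w16 = w8 AND w10 = 1 AND 1 = 1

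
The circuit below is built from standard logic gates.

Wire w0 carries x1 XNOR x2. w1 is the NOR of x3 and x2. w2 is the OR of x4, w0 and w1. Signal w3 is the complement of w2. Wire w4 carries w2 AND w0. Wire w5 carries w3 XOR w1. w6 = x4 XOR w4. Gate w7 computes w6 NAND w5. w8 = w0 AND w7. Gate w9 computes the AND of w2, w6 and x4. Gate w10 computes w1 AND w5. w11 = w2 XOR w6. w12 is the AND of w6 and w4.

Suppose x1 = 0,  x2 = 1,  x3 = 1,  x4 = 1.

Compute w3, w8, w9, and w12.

w3 = 0, w8 = 0, w9 = 1, w12 = 0

w0 = x1 XNOR x2 = 0 XNOR 1 = 0
w1 = x3 NOR x2 = 1 NOR 1 = 0
w2 = x4 OR w0 OR w1 = 1 OR 0 OR 0 = 1
w3 = NOT w2 = NOT 1 = 0
w4 = w2 AND w0 = 1 AND 0 = 0
w5 = w3 XOR w1 = 0 XOR 0 = 0
w6 = x4 XOR w4 = 1 XOR 0 = 1
w7 = w6 NAND w5 = 1 NAND 0 = 1
w8 = w0 AND w7 = 0 AND 1 = 0
w9 = w2 AND w6 AND x4 = 1 AND 1 AND 1 = 1
w12 = w6 AND w4 = 1 AND 0 = 0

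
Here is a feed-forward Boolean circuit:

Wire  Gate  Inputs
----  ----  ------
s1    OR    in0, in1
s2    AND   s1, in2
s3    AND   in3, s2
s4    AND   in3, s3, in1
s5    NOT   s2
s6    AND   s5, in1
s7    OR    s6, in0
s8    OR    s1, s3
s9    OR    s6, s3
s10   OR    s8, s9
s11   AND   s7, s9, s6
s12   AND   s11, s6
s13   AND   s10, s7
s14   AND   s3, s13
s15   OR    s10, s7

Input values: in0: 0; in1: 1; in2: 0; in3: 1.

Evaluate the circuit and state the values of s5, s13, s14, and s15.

s1 = in0 OR in1 = 0 OR 1 = 1
s2 = s1 AND in2 = 1 AND 0 = 0
s3 = in3 AND s2 = 1 AND 0 = 0
s5 = NOT s2 = NOT 0 = 1
s6 = s5 AND in1 = 1 AND 1 = 1
s7 = s6 OR in0 = 1 OR 0 = 1
s8 = s1 OR s3 = 1 OR 0 = 1
s9 = s6 OR s3 = 1 OR 0 = 1
s10 = s8 OR s9 = 1 OR 1 = 1
s13 = s10 AND s7 = 1 AND 1 = 1
s14 = s3 AND s13 = 0 AND 1 = 0
s15 = s10 OR s7 = 1 OR 1 = 1

s5 = 1; s13 = 1; s14 = 0; s15 = 1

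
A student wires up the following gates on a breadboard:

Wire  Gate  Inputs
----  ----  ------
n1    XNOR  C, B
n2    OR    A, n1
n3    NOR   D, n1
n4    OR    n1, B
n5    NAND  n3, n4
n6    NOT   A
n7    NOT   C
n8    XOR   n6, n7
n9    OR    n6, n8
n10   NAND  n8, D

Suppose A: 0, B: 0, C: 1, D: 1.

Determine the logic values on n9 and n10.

n9 = 1, n10 = 0

n6 = NOT A = NOT 0 = 1
n7 = NOT C = NOT 1 = 0
n8 = n6 XOR n7 = 1 XOR 0 = 1
n9 = n6 OR n8 = 1 OR 1 = 1
n10 = n8 NAND D = 1 NAND 1 = 0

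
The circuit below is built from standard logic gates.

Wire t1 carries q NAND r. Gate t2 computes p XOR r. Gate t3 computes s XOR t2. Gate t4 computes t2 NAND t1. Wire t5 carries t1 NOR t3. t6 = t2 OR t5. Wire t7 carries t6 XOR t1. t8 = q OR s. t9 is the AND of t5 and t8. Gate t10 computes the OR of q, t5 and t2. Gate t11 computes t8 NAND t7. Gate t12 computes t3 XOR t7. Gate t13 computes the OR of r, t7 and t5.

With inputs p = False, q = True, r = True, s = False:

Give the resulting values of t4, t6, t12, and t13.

t1 = q NAND r = True NAND True = False
t2 = p XOR r = False XOR True = True
t3 = s XOR t2 = False XOR True = True
t4 = t2 NAND t1 = True NAND False = True
t5 = t1 NOR t3 = False NOR True = False
t6 = t2 OR t5 = True OR False = True
t7 = t6 XOR t1 = True XOR False = True
t12 = t3 XOR t7 = True XOR True = False
t13 = r OR t7 OR t5 = True OR True OR False = True

t4 = True  t6 = True  t12 = False  t13 = True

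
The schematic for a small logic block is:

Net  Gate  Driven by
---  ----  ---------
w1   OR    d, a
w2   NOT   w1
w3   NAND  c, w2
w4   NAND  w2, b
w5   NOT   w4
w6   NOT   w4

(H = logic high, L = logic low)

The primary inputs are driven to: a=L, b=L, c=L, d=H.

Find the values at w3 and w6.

w3 = H, w6 = L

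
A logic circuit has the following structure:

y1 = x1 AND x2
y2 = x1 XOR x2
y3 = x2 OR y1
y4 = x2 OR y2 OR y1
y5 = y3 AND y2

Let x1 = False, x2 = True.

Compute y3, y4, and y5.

y1 = x1 AND x2 = False AND True = False
y2 = x1 XOR x2 = False XOR True = True
y3 = x2 OR y1 = True OR False = True
y4 = x2 OR y2 OR y1 = True OR True OR False = True
y5 = y3 AND y2 = True AND True = True

y3 = True; y4 = True; y5 = True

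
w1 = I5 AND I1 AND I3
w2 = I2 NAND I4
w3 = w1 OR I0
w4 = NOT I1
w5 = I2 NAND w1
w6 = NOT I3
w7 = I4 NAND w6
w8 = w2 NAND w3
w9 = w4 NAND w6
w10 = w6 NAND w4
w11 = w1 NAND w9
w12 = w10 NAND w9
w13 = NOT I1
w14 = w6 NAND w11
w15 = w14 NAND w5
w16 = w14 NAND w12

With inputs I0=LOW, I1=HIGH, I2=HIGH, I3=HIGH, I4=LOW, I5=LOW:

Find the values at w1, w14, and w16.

w1 = LOW  w14 = HIGH  w16 = HIGH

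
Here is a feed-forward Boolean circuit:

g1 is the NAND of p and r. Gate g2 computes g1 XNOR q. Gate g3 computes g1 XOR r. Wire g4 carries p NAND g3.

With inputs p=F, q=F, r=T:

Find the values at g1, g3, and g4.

g1 = p NAND r = F NAND T = T
g3 = g1 XOR r = T XOR T = F
g4 = p NAND g3 = F NAND F = T

g1 = T; g3 = F; g4 = T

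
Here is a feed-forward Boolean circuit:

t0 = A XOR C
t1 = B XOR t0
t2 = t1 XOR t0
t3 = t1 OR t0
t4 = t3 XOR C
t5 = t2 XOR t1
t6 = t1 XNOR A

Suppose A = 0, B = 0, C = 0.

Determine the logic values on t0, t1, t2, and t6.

t0 = 0, t1 = 0, t2 = 0, t6 = 1

t0 = A XOR C = 0 XOR 0 = 0
t1 = B XOR t0 = 0 XOR 0 = 0
t2 = t1 XOR t0 = 0 XOR 0 = 0
t6 = t1 XNOR A = 0 XNOR 0 = 1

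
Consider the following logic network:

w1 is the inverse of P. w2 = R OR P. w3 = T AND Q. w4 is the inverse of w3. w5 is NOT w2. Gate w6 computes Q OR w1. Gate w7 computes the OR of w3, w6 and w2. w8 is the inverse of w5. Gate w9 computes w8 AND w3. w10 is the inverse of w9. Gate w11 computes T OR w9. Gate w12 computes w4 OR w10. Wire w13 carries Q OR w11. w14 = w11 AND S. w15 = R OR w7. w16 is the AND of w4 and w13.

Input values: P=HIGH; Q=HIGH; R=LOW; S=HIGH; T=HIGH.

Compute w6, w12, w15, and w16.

w1 = NOT P = NOT HIGH = LOW
w2 = R OR P = LOW OR HIGH = HIGH
w3 = T AND Q = HIGH AND HIGH = HIGH
w4 = NOT w3 = NOT HIGH = LOW
w5 = NOT w2 = NOT HIGH = LOW
w6 = Q OR w1 = HIGH OR LOW = HIGH
w7 = w3 OR w6 OR w2 = HIGH OR HIGH OR HIGH = HIGH
w8 = NOT w5 = NOT LOW = HIGH
w9 = w8 AND w3 = HIGH AND HIGH = HIGH
w10 = NOT w9 = NOT HIGH = LOW
w11 = T OR w9 = HIGH OR HIGH = HIGH
w12 = w4 OR w10 = LOW OR LOW = LOW
w13 = Q OR w11 = HIGH OR HIGH = HIGH
w15 = R OR w7 = LOW OR HIGH = HIGH
w16 = w4 AND w13 = LOW AND HIGH = LOW

w6 = HIGH, w12 = LOW, w15 = HIGH, w16 = LOW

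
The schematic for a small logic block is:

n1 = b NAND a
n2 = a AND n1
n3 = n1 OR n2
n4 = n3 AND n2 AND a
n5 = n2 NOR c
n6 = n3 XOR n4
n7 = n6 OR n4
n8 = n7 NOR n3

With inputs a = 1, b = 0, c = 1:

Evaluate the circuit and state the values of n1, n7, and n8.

n1 = b NAND a = 0 NAND 1 = 1
n2 = a AND n1 = 1 AND 1 = 1
n3 = n1 OR n2 = 1 OR 1 = 1
n4 = n3 AND n2 AND a = 1 AND 1 AND 1 = 1
n6 = n3 XOR n4 = 1 XOR 1 = 0
n7 = n6 OR n4 = 0 OR 1 = 1
n8 = n7 NOR n3 = 1 NOR 1 = 0

n1 = 1  n7 = 1  n8 = 0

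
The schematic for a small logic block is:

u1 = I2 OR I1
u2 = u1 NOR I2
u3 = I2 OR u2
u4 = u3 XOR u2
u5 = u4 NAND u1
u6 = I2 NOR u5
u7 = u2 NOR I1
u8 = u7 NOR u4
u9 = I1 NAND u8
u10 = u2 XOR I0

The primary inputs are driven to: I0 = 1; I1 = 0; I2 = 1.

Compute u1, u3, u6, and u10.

u1 = 1  u3 = 1  u6 = 0  u10 = 1

u1 = I2 OR I1 = 1 OR 0 = 1
u2 = u1 NOR I2 = 1 NOR 1 = 0
u3 = I2 OR u2 = 1 OR 0 = 1
u4 = u3 XOR u2 = 1 XOR 0 = 1
u5 = u4 NAND u1 = 1 NAND 1 = 0
u6 = I2 NOR u5 = 1 NOR 0 = 0
u10 = u2 XOR I0 = 0 XOR 1 = 1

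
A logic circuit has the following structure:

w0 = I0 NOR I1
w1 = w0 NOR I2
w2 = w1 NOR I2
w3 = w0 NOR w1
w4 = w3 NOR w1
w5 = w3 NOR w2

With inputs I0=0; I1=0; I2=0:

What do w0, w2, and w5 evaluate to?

w0 = I0 NOR I1 = 0 NOR 0 = 1
w1 = w0 NOR I2 = 1 NOR 0 = 0
w2 = w1 NOR I2 = 0 NOR 0 = 1
w3 = w0 NOR w1 = 1 NOR 0 = 0
w5 = w3 NOR w2 = 0 NOR 1 = 0

w0 = 1  w2 = 1  w5 = 0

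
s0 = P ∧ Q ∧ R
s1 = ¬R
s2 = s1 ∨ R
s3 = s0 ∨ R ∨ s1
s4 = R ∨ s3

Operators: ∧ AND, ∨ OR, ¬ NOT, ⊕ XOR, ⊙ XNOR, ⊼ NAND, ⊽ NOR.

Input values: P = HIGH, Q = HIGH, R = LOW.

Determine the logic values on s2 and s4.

s2 = HIGH, s4 = HIGH

s0 = P AND Q AND R = HIGH AND HIGH AND LOW = LOW
s1 = NOT R = NOT LOW = HIGH
s2 = s1 OR R = HIGH OR LOW = HIGH
s3 = s0 OR R OR s1 = LOW OR LOW OR HIGH = HIGH
s4 = R OR s3 = LOW OR HIGH = HIGH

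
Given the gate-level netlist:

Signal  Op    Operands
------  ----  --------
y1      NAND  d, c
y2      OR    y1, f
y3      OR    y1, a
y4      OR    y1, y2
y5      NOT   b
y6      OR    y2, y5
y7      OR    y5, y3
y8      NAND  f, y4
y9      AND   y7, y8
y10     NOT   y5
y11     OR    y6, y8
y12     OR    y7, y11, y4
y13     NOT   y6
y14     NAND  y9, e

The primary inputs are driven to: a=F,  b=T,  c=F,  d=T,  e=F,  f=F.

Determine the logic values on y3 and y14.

y1 = d NAND c = T NAND F = T
y2 = y1 OR f = T OR F = T
y3 = y1 OR a = T OR F = T
y4 = y1 OR y2 = T OR T = T
y5 = NOT b = NOT T = F
y7 = y5 OR y3 = F OR T = T
y8 = f NAND y4 = F NAND T = T
y9 = y7 AND y8 = T AND T = T
y14 = y9 NAND e = T NAND F = T

y3 = T; y14 = T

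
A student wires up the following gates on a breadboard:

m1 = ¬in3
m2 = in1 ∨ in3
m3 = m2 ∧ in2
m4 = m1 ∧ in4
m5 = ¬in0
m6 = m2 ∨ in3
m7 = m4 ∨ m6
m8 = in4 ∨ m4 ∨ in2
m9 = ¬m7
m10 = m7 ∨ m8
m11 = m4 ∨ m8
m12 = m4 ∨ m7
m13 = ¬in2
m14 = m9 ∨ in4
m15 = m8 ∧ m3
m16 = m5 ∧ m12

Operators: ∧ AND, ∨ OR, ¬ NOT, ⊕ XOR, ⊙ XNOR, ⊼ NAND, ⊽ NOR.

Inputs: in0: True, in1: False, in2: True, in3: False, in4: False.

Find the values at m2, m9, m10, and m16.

m2 = False, m9 = True, m10 = True, m16 = False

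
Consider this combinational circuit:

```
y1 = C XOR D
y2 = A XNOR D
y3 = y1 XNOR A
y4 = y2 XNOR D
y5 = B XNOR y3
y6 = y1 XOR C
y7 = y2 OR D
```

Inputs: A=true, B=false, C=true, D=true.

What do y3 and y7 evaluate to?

y1 = C XOR D = true XOR true = false
y2 = A XNOR D = true XNOR true = true
y3 = y1 XNOR A = false XNOR true = false
y7 = y2 OR D = true OR true = true

y3 = false, y7 = true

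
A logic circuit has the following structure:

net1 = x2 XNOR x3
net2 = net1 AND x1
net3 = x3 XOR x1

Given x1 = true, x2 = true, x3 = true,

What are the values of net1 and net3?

net1 = x2 XNOR x3 = true XNOR true = true
net3 = x3 XOR x1 = true XOR true = false

net1 = true, net3 = false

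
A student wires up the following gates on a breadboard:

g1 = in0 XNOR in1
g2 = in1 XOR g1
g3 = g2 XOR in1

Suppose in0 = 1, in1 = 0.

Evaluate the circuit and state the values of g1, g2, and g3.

g1 = 0; g2 = 0; g3 = 0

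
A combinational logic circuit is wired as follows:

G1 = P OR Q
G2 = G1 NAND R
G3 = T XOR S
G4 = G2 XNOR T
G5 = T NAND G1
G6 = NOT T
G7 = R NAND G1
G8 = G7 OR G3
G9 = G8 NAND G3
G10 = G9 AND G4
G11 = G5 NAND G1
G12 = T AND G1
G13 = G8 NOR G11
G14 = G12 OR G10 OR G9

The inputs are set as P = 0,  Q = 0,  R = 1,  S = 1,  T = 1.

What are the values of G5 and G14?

G1 = P OR Q = 0 OR 0 = 0
G2 = G1 NAND R = 0 NAND 1 = 1
G3 = T XOR S = 1 XOR 1 = 0
G4 = G2 XNOR T = 1 XNOR 1 = 1
G5 = T NAND G1 = 1 NAND 0 = 1
G7 = R NAND G1 = 1 NAND 0 = 1
G8 = G7 OR G3 = 1 OR 0 = 1
G9 = G8 NAND G3 = 1 NAND 0 = 1
G10 = G9 AND G4 = 1 AND 1 = 1
G12 = T AND G1 = 1 AND 0 = 0
G14 = G12 OR G10 OR G9 = 0 OR 1 OR 1 = 1

G5 = 1; G14 = 1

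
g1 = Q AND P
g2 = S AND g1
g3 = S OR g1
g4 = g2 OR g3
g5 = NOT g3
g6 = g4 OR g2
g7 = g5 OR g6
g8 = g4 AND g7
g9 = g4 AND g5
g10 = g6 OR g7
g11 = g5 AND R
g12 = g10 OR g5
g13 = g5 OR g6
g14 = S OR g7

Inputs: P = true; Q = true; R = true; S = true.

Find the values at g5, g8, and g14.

g5 = false, g8 = true, g14 = true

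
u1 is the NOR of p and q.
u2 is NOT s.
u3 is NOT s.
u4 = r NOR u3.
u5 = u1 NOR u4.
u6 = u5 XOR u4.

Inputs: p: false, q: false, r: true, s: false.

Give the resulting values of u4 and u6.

u4 = false, u6 = false

u1 = p NOR q = false NOR false = true
u3 = NOT s = NOT false = true
u4 = r NOR u3 = true NOR true = false
u5 = u1 NOR u4 = true NOR false = false
u6 = u5 XOR u4 = false XOR false = false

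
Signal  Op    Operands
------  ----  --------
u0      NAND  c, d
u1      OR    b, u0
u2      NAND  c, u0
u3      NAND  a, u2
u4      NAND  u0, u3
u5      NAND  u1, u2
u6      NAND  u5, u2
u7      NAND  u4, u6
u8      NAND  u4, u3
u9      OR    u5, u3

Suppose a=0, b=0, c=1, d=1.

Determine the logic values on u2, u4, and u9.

u0 = c NAND d = 1 NAND 1 = 0
u1 = b OR u0 = 0 OR 0 = 0
u2 = c NAND u0 = 1 NAND 0 = 1
u3 = a NAND u2 = 0 NAND 1 = 1
u4 = u0 NAND u3 = 0 NAND 1 = 1
u5 = u1 NAND u2 = 0 NAND 1 = 1
u9 = u5 OR u3 = 1 OR 1 = 1

u2 = 1, u4 = 1, u9 = 1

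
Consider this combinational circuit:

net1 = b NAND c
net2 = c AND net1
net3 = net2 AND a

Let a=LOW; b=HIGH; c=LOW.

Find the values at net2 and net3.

net2 = LOW, net3 = LOW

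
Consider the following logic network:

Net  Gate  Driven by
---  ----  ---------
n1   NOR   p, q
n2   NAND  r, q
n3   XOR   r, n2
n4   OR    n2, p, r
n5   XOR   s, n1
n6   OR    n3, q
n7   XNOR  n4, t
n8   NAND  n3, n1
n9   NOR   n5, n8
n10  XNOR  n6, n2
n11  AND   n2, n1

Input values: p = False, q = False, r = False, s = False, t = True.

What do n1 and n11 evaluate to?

n1 = True, n11 = True

n1 = p NOR q = False NOR False = True
n2 = r NAND q = False NAND False = True
n11 = n2 AND n1 = True AND True = True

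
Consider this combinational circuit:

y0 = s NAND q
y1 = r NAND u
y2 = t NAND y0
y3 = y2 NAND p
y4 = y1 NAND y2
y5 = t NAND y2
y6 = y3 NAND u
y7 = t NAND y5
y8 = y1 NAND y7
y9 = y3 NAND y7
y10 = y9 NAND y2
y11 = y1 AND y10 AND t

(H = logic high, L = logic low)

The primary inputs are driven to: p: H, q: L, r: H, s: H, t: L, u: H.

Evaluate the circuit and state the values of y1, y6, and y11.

y0 = s NAND q = H NAND L = H
y1 = r NAND u = H NAND H = L
y2 = t NAND y0 = L NAND H = H
y3 = y2 NAND p = H NAND H = L
y5 = t NAND y2 = L NAND H = H
y6 = y3 NAND u = L NAND H = H
y7 = t NAND y5 = L NAND H = H
y9 = y3 NAND y7 = L NAND H = H
y10 = y9 NAND y2 = H NAND H = L
y11 = y1 AND y10 AND t = L AND L AND L = L

y1 = L; y6 = H; y11 = L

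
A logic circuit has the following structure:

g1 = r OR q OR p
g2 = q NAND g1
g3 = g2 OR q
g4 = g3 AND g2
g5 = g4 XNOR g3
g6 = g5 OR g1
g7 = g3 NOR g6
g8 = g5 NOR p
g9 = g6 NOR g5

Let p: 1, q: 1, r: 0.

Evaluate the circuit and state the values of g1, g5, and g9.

g1 = 1, g5 = 0, g9 = 0

g1 = r OR q OR p = 0 OR 1 OR 1 = 1
g2 = q NAND g1 = 1 NAND 1 = 0
g3 = g2 OR q = 0 OR 1 = 1
g4 = g3 AND g2 = 1 AND 0 = 0
g5 = g4 XNOR g3 = 0 XNOR 1 = 0
g6 = g5 OR g1 = 0 OR 1 = 1
g9 = g6 NOR g5 = 1 NOR 0 = 0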